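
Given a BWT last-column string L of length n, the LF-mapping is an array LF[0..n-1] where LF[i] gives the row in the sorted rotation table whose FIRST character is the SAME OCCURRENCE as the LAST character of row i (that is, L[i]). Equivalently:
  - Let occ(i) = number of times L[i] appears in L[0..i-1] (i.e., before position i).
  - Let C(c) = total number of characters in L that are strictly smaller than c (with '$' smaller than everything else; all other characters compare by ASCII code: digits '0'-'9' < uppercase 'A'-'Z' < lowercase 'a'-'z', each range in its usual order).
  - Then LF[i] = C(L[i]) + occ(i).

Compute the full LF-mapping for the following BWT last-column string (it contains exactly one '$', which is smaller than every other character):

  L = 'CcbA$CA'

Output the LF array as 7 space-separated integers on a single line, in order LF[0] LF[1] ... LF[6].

Char counts: '$':1, 'A':2, 'C':2, 'b':1, 'c':1
C (first-col start): C('$')=0, C('A')=1, C('C')=3, C('b')=5, C('c')=6
L[0]='C': occ=0, LF[0]=C('C')+0=3+0=3
L[1]='c': occ=0, LF[1]=C('c')+0=6+0=6
L[2]='b': occ=0, LF[2]=C('b')+0=5+0=5
L[3]='A': occ=0, LF[3]=C('A')+0=1+0=1
L[4]='$': occ=0, LF[4]=C('$')+0=0+0=0
L[5]='C': occ=1, LF[5]=C('C')+1=3+1=4
L[6]='A': occ=1, LF[6]=C('A')+1=1+1=2

Answer: 3 6 5 1 0 4 2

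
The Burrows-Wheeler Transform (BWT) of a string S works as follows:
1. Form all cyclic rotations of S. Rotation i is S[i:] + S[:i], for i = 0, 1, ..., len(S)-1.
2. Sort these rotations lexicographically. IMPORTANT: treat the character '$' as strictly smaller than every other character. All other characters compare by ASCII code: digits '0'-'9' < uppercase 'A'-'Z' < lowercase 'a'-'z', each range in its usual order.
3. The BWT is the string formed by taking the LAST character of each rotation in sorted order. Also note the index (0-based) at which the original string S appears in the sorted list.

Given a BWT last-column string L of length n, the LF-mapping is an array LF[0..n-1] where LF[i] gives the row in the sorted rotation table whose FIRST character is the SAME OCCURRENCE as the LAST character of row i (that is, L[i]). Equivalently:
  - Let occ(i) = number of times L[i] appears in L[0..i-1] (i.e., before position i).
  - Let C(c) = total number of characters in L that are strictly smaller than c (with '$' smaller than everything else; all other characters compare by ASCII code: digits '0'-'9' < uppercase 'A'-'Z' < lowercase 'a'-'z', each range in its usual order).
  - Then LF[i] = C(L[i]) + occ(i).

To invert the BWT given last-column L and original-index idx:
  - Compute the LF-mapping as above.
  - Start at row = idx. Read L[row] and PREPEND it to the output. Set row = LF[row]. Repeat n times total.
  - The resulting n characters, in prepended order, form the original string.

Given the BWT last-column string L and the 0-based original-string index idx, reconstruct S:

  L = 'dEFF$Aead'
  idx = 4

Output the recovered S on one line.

Answer: FFEAaded$

Derivation:
LF mapping: 6 2 3 4 0 1 8 5 7
Walk LF starting at row 4, prepending L[row]:
  step 1: row=4, L[4]='$', prepend. Next row=LF[4]=0
  step 2: row=0, L[0]='d', prepend. Next row=LF[0]=6
  step 3: row=6, L[6]='e', prepend. Next row=LF[6]=8
  step 4: row=8, L[8]='d', prepend. Next row=LF[8]=7
  step 5: row=7, L[7]='a', prepend. Next row=LF[7]=5
  step 6: row=5, L[5]='A', prepend. Next row=LF[5]=1
  step 7: row=1, L[1]='E', prepend. Next row=LF[1]=2
  step 8: row=2, L[2]='F', prepend. Next row=LF[2]=3
  step 9: row=3, L[3]='F', prepend. Next row=LF[3]=4
Reversed output: FFEAaded$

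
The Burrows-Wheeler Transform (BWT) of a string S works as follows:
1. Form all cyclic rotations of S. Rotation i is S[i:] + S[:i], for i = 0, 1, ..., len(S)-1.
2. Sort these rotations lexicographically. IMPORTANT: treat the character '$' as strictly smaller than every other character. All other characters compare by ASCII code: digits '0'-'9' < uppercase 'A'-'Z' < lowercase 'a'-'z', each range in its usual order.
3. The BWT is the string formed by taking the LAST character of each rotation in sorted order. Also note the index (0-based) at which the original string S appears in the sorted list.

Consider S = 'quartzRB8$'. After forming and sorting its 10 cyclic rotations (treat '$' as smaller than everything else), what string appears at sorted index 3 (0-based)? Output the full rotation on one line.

All 10 rotations (rotation i = S[i:]+S[:i]):
  rot[0] = quartzRB8$
  rot[1] = uartzRB8$q
  rot[2] = artzRB8$qu
  rot[3] = rtzRB8$qua
  rot[4] = tzRB8$quar
  rot[5] = zRB8$quart
  rot[6] = RB8$quartz
  rot[7] = B8$quartzR
  rot[8] = 8$quartzRB
  rot[9] = $quartzRB8
Sorted (with $ < everything):
  sorted[0] = $quartzRB8
  sorted[1] = 8$quartzRB
  sorted[2] = B8$quartzR
  sorted[3] = RB8$quartz
  sorted[4] = artzRB8$qu
  sorted[5] = quartzRB8$
  sorted[6] = rtzRB8$qua
  sorted[7] = tzRB8$quar
  sorted[8] = uartzRB8$q
  sorted[9] = zRB8$quart
sorted[3] = RB8$quartz

Answer: RB8$quartz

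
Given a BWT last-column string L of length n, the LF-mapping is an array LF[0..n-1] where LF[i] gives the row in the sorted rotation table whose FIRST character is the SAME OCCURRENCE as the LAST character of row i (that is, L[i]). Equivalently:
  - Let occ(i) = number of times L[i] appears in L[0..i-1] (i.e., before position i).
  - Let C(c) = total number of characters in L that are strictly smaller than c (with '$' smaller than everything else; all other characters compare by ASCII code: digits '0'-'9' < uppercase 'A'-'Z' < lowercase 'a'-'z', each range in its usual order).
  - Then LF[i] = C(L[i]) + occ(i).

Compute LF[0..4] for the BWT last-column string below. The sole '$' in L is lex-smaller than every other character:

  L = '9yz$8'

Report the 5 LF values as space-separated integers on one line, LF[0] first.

Answer: 2 3 4 0 1

Derivation:
Char counts: '$':1, '8':1, '9':1, 'y':1, 'z':1
C (first-col start): C('$')=0, C('8')=1, C('9')=2, C('y')=3, C('z')=4
L[0]='9': occ=0, LF[0]=C('9')+0=2+0=2
L[1]='y': occ=0, LF[1]=C('y')+0=3+0=3
L[2]='z': occ=0, LF[2]=C('z')+0=4+0=4
L[3]='$': occ=0, LF[3]=C('$')+0=0+0=0
L[4]='8': occ=0, LF[4]=C('8')+0=1+0=1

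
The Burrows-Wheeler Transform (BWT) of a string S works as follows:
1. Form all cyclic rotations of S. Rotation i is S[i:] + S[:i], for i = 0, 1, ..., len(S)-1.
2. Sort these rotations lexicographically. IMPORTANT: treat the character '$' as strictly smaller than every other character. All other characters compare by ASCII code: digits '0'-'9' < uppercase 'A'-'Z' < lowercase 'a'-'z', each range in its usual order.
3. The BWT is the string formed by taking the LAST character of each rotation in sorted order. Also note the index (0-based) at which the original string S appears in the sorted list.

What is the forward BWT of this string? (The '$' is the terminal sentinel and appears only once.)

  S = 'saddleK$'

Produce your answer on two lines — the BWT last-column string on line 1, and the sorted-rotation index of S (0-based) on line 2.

Answer: Kesadld$
7

Derivation:
All 8 rotations (rotation i = S[i:]+S[:i]):
  rot[0] = saddleK$
  rot[1] = addleK$s
  rot[2] = ddleK$sa
  rot[3] = dleK$sad
  rot[4] = leK$sadd
  rot[5] = eK$saddl
  rot[6] = K$saddle
  rot[7] = $saddleK
Sorted (with $ < everything):
  sorted[0] = $saddleK  (last char: 'K')
  sorted[1] = K$saddle  (last char: 'e')
  sorted[2] = addleK$s  (last char: 's')
  sorted[3] = ddleK$sa  (last char: 'a')
  sorted[4] = dleK$sad  (last char: 'd')
  sorted[5] = eK$saddl  (last char: 'l')
  sorted[6] = leK$sadd  (last char: 'd')
  sorted[7] = saddleK$  (last char: '$')
Last column: Kesadld$
Original string S is at sorted index 7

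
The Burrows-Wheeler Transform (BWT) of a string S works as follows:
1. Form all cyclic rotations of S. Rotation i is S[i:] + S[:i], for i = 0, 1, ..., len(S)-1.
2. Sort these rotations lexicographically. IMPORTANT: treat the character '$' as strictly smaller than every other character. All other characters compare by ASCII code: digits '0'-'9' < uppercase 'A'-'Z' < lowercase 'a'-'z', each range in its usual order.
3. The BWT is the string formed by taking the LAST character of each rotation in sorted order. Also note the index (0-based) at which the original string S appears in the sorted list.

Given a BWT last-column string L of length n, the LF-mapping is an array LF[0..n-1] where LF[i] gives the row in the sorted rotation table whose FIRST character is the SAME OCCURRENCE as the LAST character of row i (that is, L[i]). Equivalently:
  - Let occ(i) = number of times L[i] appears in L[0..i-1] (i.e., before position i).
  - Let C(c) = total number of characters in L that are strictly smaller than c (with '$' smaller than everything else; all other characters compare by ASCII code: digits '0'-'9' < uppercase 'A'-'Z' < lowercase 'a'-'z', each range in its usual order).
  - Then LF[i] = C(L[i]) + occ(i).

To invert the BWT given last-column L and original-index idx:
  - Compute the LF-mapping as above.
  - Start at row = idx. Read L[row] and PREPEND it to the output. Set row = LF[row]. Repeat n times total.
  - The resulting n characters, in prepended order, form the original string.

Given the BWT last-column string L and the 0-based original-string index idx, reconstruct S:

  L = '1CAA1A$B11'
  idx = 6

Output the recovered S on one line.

LF mapping: 1 9 5 6 2 7 0 8 3 4
Walk LF starting at row 6, prepending L[row]:
  step 1: row=6, L[6]='$', prepend. Next row=LF[6]=0
  step 2: row=0, L[0]='1', prepend. Next row=LF[0]=1
  step 3: row=1, L[1]='C', prepend. Next row=LF[1]=9
  step 4: row=9, L[9]='1', prepend. Next row=LF[9]=4
  step 5: row=4, L[4]='1', prepend. Next row=LF[4]=2
  step 6: row=2, L[2]='A', prepend. Next row=LF[2]=5
  step 7: row=5, L[5]='A', prepend. Next row=LF[5]=7
  step 8: row=7, L[7]='B', prepend. Next row=LF[7]=8
  step 9: row=8, L[8]='1', prepend. Next row=LF[8]=3
  step 10: row=3, L[3]='A', prepend. Next row=LF[3]=6
Reversed output: A1BAA11C1$

Answer: A1BAA11C1$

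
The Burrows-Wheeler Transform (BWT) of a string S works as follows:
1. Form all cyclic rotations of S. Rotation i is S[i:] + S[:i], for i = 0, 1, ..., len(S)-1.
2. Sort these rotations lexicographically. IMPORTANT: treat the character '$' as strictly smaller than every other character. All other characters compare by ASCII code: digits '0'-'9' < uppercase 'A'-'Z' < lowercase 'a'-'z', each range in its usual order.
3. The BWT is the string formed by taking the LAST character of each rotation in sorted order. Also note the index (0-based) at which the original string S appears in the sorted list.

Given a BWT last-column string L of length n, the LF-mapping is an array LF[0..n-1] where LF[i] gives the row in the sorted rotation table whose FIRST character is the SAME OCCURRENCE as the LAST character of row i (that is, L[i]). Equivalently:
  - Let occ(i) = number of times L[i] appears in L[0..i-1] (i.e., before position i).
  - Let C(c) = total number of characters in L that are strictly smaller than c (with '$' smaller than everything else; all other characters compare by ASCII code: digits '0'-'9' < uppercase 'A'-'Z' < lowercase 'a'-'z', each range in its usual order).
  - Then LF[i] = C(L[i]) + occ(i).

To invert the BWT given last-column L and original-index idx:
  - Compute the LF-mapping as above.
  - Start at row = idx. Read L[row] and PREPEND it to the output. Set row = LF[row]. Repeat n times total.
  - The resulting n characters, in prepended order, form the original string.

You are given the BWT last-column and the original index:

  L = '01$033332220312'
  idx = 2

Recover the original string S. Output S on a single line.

Answer: 00313223322310$

Derivation:
LF mapping: 1 4 0 2 10 11 12 13 6 7 8 3 14 5 9
Walk LF starting at row 2, prepending L[row]:
  step 1: row=2, L[2]='$', prepend. Next row=LF[2]=0
  step 2: row=0, L[0]='0', prepend. Next row=LF[0]=1
  step 3: row=1, L[1]='1', prepend. Next row=LF[1]=4
  step 4: row=4, L[4]='3', prepend. Next row=LF[4]=10
  step 5: row=10, L[10]='2', prepend. Next row=LF[10]=8
  step 6: row=8, L[8]='2', prepend. Next row=LF[8]=6
  step 7: row=6, L[6]='3', prepend. Next row=LF[6]=12
  step 8: row=12, L[12]='3', prepend. Next row=LF[12]=14
  step 9: row=14, L[14]='2', prepend. Next row=LF[14]=9
  step 10: row=9, L[9]='2', prepend. Next row=LF[9]=7
  step 11: row=7, L[7]='3', prepend. Next row=LF[7]=13
  step 12: row=13, L[13]='1', prepend. Next row=LF[13]=5
  step 13: row=5, L[5]='3', prepend. Next row=LF[5]=11
  step 14: row=11, L[11]='0', prepend. Next row=LF[11]=3
  step 15: row=3, L[3]='0', prepend. Next row=LF[3]=2
Reversed output: 00313223322310$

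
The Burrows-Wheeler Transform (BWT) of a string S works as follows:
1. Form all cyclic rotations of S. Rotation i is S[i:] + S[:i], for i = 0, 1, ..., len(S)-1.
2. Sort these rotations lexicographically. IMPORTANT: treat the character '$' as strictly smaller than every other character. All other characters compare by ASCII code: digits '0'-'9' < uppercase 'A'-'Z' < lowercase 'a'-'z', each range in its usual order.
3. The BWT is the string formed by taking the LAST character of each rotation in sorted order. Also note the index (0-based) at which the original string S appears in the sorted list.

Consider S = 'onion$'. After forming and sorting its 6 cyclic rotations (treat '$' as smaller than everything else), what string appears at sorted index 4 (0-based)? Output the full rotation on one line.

Answer: on$oni

Derivation:
All 6 rotations (rotation i = S[i:]+S[:i]):
  rot[0] = onion$
  rot[1] = nion$o
  rot[2] = ion$on
  rot[3] = on$oni
  rot[4] = n$onio
  rot[5] = $onion
Sorted (with $ < everything):
  sorted[0] = $onion
  sorted[1] = ion$on
  sorted[2] = n$onio
  sorted[3] = nion$o
  sorted[4] = on$oni
  sorted[5] = onion$
sorted[4] = on$oni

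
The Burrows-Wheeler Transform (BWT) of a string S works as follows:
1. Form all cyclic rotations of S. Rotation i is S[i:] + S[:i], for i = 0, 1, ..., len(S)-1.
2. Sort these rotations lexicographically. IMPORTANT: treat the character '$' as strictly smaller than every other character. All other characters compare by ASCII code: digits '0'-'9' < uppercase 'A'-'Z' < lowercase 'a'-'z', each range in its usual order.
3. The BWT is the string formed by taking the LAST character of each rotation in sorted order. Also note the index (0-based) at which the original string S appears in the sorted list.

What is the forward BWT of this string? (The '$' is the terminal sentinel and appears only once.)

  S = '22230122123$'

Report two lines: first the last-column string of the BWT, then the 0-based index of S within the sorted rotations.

Answer: 330221$21222
6

Derivation:
All 12 rotations (rotation i = S[i:]+S[:i]):
  rot[0] = 22230122123$
  rot[1] = 2230122123$2
  rot[2] = 230122123$22
  rot[3] = 30122123$222
  rot[4] = 0122123$2223
  rot[5] = 122123$22230
  rot[6] = 22123$222301
  rot[7] = 2123$2223012
  rot[8] = 123$22230122
  rot[9] = 23$222301221
  rot[10] = 3$2223012212
  rot[11] = $22230122123
Sorted (with $ < everything):
  sorted[0] = $22230122123  (last char: '3')
  sorted[1] = 0122123$2223  (last char: '3')
  sorted[2] = 122123$22230  (last char: '0')
  sorted[3] = 123$22230122  (last char: '2')
  sorted[4] = 2123$2223012  (last char: '2')
  sorted[5] = 22123$222301  (last char: '1')
  sorted[6] = 22230122123$  (last char: '$')
  sorted[7] = 2230122123$2  (last char: '2')
  sorted[8] = 23$222301221  (last char: '1')
  sorted[9] = 230122123$22  (last char: '2')
  sorted[10] = 3$2223012212  (last char: '2')
  sorted[11] = 30122123$222  (last char: '2')
Last column: 330221$21222
Original string S is at sorted index 6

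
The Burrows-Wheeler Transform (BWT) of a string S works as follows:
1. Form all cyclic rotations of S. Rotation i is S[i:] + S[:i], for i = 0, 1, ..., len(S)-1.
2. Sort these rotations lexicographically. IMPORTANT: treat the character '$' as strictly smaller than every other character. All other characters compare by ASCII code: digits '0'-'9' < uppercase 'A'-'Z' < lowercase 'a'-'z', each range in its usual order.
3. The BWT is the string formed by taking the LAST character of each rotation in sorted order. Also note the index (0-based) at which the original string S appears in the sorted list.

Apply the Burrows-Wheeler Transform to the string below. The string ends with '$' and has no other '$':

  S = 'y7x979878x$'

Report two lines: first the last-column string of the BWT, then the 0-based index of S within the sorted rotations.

All 11 rotations (rotation i = S[i:]+S[:i]):
  rot[0] = y7x979878x$
  rot[1] = 7x979878x$y
  rot[2] = x979878x$y7
  rot[3] = 979878x$y7x
  rot[4] = 79878x$y7x9
  rot[5] = 9878x$y7x97
  rot[6] = 878x$y7x979
  rot[7] = 78x$y7x9798
  rot[8] = 8x$y7x97987
  rot[9] = x$y7x979878
  rot[10] = $y7x979878x
Sorted (with $ < everything):
  sorted[0] = $y7x979878x  (last char: 'x')
  sorted[1] = 78x$y7x9798  (last char: '8')
  sorted[2] = 79878x$y7x9  (last char: '9')
  sorted[3] = 7x979878x$y  (last char: 'y')
  sorted[4] = 878x$y7x979  (last char: '9')
  sorted[5] = 8x$y7x97987  (last char: '7')
  sorted[6] = 979878x$y7x  (last char: 'x')
  sorted[7] = 9878x$y7x97  (last char: '7')
  sorted[8] = x$y7x979878  (last char: '8')
  sorted[9] = x979878x$y7  (last char: '7')
  sorted[10] = y7x979878x$  (last char: '$')
Last column: x89y97x787$
Original string S is at sorted index 10

Answer: x89y97x787$
10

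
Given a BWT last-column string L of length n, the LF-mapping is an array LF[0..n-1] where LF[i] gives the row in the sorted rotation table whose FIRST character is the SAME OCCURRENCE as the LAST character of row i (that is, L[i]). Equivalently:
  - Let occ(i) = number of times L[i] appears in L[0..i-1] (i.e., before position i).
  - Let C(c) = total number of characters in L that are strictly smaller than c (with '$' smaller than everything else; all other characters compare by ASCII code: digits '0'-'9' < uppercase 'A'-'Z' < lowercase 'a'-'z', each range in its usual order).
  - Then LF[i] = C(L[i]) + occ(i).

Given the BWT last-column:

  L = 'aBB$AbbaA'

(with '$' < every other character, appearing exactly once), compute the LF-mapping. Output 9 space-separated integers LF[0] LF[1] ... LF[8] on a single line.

Answer: 5 3 4 0 1 7 8 6 2

Derivation:
Char counts: '$':1, 'A':2, 'B':2, 'a':2, 'b':2
C (first-col start): C('$')=0, C('A')=1, C('B')=3, C('a')=5, C('b')=7
L[0]='a': occ=0, LF[0]=C('a')+0=5+0=5
L[1]='B': occ=0, LF[1]=C('B')+0=3+0=3
L[2]='B': occ=1, LF[2]=C('B')+1=3+1=4
L[3]='$': occ=0, LF[3]=C('$')+0=0+0=0
L[4]='A': occ=0, LF[4]=C('A')+0=1+0=1
L[5]='b': occ=0, LF[5]=C('b')+0=7+0=7
L[6]='b': occ=1, LF[6]=C('b')+1=7+1=8
L[7]='a': occ=1, LF[7]=C('a')+1=5+1=6
L[8]='A': occ=1, LF[8]=C('A')+1=1+1=2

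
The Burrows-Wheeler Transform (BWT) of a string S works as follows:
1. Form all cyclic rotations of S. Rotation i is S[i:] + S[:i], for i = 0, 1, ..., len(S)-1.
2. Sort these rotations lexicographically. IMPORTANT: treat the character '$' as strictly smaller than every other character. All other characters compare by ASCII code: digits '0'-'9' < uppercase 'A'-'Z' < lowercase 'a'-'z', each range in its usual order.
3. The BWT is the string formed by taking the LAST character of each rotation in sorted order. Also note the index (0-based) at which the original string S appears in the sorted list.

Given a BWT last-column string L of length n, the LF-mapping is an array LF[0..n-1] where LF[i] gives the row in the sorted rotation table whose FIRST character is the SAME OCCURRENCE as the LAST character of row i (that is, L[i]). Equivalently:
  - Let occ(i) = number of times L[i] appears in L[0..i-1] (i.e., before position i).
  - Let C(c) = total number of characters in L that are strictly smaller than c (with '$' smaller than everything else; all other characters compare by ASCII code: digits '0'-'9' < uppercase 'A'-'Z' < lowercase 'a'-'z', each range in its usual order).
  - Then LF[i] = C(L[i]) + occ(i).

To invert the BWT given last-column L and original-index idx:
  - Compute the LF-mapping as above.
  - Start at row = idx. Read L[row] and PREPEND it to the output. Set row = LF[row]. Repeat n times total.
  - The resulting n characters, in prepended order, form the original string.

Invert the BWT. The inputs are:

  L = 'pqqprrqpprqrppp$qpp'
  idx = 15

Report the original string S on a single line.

Answer: rpprprqpppqrpqpqqp$

Derivation:
LF mapping: 1 10 11 2 15 16 12 3 4 17 13 18 5 6 7 0 14 8 9
Walk LF starting at row 15, prepending L[row]:
  step 1: row=15, L[15]='$', prepend. Next row=LF[15]=0
  step 2: row=0, L[0]='p', prepend. Next row=LF[0]=1
  step 3: row=1, L[1]='q', prepend. Next row=LF[1]=10
  step 4: row=10, L[10]='q', prepend. Next row=LF[10]=13
  step 5: row=13, L[13]='p', prepend. Next row=LF[13]=6
  step 6: row=6, L[6]='q', prepend. Next row=LF[6]=12
  step 7: row=12, L[12]='p', prepend. Next row=LF[12]=5
  step 8: row=5, L[5]='r', prepend. Next row=LF[5]=16
  step 9: row=16, L[16]='q', prepend. Next row=LF[16]=14
  step 10: row=14, L[14]='p', prepend. Next row=LF[14]=7
  step 11: row=7, L[7]='p', prepend. Next row=LF[7]=3
  step 12: row=3, L[3]='p', prepend. Next row=LF[3]=2
  step 13: row=2, L[2]='q', prepend. Next row=LF[2]=11
  step 14: row=11, L[11]='r', prepend. Next row=LF[11]=18
  step 15: row=18, L[18]='p', prepend. Next row=LF[18]=9
  step 16: row=9, L[9]='r', prepend. Next row=LF[9]=17
  step 17: row=17, L[17]='p', prepend. Next row=LF[17]=8
  step 18: row=8, L[8]='p', prepend. Next row=LF[8]=4
  step 19: row=4, L[4]='r', prepend. Next row=LF[4]=15
Reversed output: rpprprqpppqrpqpqqp$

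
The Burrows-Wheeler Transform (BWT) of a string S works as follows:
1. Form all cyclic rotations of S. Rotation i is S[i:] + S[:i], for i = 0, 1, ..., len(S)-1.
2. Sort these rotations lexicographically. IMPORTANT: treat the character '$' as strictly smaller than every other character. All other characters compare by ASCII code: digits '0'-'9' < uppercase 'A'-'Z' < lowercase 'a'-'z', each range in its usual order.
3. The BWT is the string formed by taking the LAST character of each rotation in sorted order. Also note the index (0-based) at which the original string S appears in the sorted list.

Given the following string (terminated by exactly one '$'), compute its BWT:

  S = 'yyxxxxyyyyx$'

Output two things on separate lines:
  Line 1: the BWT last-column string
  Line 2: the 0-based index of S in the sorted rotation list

Answer: xyyxxxyyy$yx
9

Derivation:
All 12 rotations (rotation i = S[i:]+S[:i]):
  rot[0] = yyxxxxyyyyx$
  rot[1] = yxxxxyyyyx$y
  rot[2] = xxxxyyyyx$yy
  rot[3] = xxxyyyyx$yyx
  rot[4] = xxyyyyx$yyxx
  rot[5] = xyyyyx$yyxxx
  rot[6] = yyyyx$yyxxxx
  rot[7] = yyyx$yyxxxxy
  rot[8] = yyx$yyxxxxyy
  rot[9] = yx$yyxxxxyyy
  rot[10] = x$yyxxxxyyyy
  rot[11] = $yyxxxxyyyyx
Sorted (with $ < everything):
  sorted[0] = $yyxxxxyyyyx  (last char: 'x')
  sorted[1] = x$yyxxxxyyyy  (last char: 'y')
  sorted[2] = xxxxyyyyx$yy  (last char: 'y')
  sorted[3] = xxxyyyyx$yyx  (last char: 'x')
  sorted[4] = xxyyyyx$yyxx  (last char: 'x')
  sorted[5] = xyyyyx$yyxxx  (last char: 'x')
  sorted[6] = yx$yyxxxxyyy  (last char: 'y')
  sorted[7] = yxxxxyyyyx$y  (last char: 'y')
  sorted[8] = yyx$yyxxxxyy  (last char: 'y')
  sorted[9] = yyxxxxyyyyx$  (last char: '$')
  sorted[10] = yyyx$yyxxxxy  (last char: 'y')
  sorted[11] = yyyyx$yyxxxx  (last char: 'x')
Last column: xyyxxxyyy$yx
Original string S is at sorted index 9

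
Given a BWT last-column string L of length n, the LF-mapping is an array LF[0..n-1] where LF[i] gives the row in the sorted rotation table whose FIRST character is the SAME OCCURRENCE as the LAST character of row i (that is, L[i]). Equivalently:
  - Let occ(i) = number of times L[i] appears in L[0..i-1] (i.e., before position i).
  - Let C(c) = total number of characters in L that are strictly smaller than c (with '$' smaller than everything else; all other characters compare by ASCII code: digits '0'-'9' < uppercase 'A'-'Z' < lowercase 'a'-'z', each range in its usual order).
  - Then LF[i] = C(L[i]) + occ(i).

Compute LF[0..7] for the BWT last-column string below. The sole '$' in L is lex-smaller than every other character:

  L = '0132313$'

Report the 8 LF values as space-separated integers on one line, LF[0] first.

Answer: 1 2 5 4 6 3 7 0

Derivation:
Char counts: '$':1, '0':1, '1':2, '2':1, '3':3
C (first-col start): C('$')=0, C('0')=1, C('1')=2, C('2')=4, C('3')=5
L[0]='0': occ=0, LF[0]=C('0')+0=1+0=1
L[1]='1': occ=0, LF[1]=C('1')+0=2+0=2
L[2]='3': occ=0, LF[2]=C('3')+0=5+0=5
L[3]='2': occ=0, LF[3]=C('2')+0=4+0=4
L[4]='3': occ=1, LF[4]=C('3')+1=5+1=6
L[5]='1': occ=1, LF[5]=C('1')+1=2+1=3
L[6]='3': occ=2, LF[6]=C('3')+2=5+2=7
L[7]='$': occ=0, LF[7]=C('$')+0=0+0=0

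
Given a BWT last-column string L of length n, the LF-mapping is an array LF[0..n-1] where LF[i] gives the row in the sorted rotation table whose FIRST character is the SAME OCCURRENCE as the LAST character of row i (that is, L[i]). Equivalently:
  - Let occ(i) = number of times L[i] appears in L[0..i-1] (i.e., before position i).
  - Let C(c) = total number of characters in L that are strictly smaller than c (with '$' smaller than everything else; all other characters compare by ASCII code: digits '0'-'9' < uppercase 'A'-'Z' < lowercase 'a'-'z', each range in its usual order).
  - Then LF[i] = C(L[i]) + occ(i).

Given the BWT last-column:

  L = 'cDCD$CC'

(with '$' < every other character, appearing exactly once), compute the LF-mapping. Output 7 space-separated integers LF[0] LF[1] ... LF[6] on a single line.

Answer: 6 4 1 5 0 2 3

Derivation:
Char counts: '$':1, 'C':3, 'D':2, 'c':1
C (first-col start): C('$')=0, C('C')=1, C('D')=4, C('c')=6
L[0]='c': occ=0, LF[0]=C('c')+0=6+0=6
L[1]='D': occ=0, LF[1]=C('D')+0=4+0=4
L[2]='C': occ=0, LF[2]=C('C')+0=1+0=1
L[3]='D': occ=1, LF[3]=C('D')+1=4+1=5
L[4]='$': occ=0, LF[4]=C('$')+0=0+0=0
L[5]='C': occ=1, LF[5]=C('C')+1=1+1=2
L[6]='C': occ=2, LF[6]=C('C')+2=1+2=3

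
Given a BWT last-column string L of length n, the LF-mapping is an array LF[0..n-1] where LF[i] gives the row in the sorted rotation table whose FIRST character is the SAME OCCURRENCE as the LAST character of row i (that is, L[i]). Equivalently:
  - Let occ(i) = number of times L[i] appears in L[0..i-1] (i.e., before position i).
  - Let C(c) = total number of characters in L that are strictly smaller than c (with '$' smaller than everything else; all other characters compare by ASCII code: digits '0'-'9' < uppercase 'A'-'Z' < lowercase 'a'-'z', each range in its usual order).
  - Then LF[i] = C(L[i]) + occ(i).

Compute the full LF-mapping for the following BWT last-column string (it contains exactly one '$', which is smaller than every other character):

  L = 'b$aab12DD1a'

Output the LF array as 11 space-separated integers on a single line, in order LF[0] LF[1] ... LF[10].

Answer: 9 0 6 7 10 1 3 4 5 2 8

Derivation:
Char counts: '$':1, '1':2, '2':1, 'D':2, 'a':3, 'b':2
C (first-col start): C('$')=0, C('1')=1, C('2')=3, C('D')=4, C('a')=6, C('b')=9
L[0]='b': occ=0, LF[0]=C('b')+0=9+0=9
L[1]='$': occ=0, LF[1]=C('$')+0=0+0=0
L[2]='a': occ=0, LF[2]=C('a')+0=6+0=6
L[3]='a': occ=1, LF[3]=C('a')+1=6+1=7
L[4]='b': occ=1, LF[4]=C('b')+1=9+1=10
L[5]='1': occ=0, LF[5]=C('1')+0=1+0=1
L[6]='2': occ=0, LF[6]=C('2')+0=3+0=3
L[7]='D': occ=0, LF[7]=C('D')+0=4+0=4
L[8]='D': occ=1, LF[8]=C('D')+1=4+1=5
L[9]='1': occ=1, LF[9]=C('1')+1=1+1=2
L[10]='a': occ=2, LF[10]=C('a')+2=6+2=8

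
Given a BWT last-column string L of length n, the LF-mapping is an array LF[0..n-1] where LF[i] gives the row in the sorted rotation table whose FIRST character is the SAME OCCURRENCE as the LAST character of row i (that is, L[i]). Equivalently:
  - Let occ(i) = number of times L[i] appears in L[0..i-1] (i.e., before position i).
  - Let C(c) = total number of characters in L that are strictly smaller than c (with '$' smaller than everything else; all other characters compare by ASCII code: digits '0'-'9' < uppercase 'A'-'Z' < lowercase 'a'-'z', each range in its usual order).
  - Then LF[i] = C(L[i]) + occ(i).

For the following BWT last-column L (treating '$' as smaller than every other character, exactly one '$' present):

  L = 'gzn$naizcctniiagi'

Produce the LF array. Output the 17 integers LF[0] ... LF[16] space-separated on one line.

Char counts: '$':1, 'a':2, 'c':2, 'g':2, 'i':4, 'n':3, 't':1, 'z':2
C (first-col start): C('$')=0, C('a')=1, C('c')=3, C('g')=5, C('i')=7, C('n')=11, C('t')=14, C('z')=15
L[0]='g': occ=0, LF[0]=C('g')+0=5+0=5
L[1]='z': occ=0, LF[1]=C('z')+0=15+0=15
L[2]='n': occ=0, LF[2]=C('n')+0=11+0=11
L[3]='$': occ=0, LF[3]=C('$')+0=0+0=0
L[4]='n': occ=1, LF[4]=C('n')+1=11+1=12
L[5]='a': occ=0, LF[5]=C('a')+0=1+0=1
L[6]='i': occ=0, LF[6]=C('i')+0=7+0=7
L[7]='z': occ=1, LF[7]=C('z')+1=15+1=16
L[8]='c': occ=0, LF[8]=C('c')+0=3+0=3
L[9]='c': occ=1, LF[9]=C('c')+1=3+1=4
L[10]='t': occ=0, LF[10]=C('t')+0=14+0=14
L[11]='n': occ=2, LF[11]=C('n')+2=11+2=13
L[12]='i': occ=1, LF[12]=C('i')+1=7+1=8
L[13]='i': occ=2, LF[13]=C('i')+2=7+2=9
L[14]='a': occ=1, LF[14]=C('a')+1=1+1=2
L[15]='g': occ=1, LF[15]=C('g')+1=5+1=6
L[16]='i': occ=3, LF[16]=C('i')+3=7+3=10

Answer: 5 15 11 0 12 1 7 16 3 4 14 13 8 9 2 6 10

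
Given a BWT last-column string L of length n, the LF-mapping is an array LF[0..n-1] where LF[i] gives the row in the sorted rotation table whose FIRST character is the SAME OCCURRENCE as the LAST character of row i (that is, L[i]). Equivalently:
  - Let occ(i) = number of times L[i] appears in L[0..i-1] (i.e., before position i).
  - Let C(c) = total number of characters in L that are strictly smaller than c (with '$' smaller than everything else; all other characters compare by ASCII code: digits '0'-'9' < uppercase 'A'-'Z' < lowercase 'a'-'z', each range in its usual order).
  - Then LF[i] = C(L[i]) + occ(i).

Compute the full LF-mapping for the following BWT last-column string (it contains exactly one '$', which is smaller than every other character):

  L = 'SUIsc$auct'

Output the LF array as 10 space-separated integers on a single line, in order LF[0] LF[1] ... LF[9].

Char counts: '$':1, 'I':1, 'S':1, 'U':1, 'a':1, 'c':2, 's':1, 't':1, 'u':1
C (first-col start): C('$')=0, C('I')=1, C('S')=2, C('U')=3, C('a')=4, C('c')=5, C('s')=7, C('t')=8, C('u')=9
L[0]='S': occ=0, LF[0]=C('S')+0=2+0=2
L[1]='U': occ=0, LF[1]=C('U')+0=3+0=3
L[2]='I': occ=0, LF[2]=C('I')+0=1+0=1
L[3]='s': occ=0, LF[3]=C('s')+0=7+0=7
L[4]='c': occ=0, LF[4]=C('c')+0=5+0=5
L[5]='$': occ=0, LF[5]=C('$')+0=0+0=0
L[6]='a': occ=0, LF[6]=C('a')+0=4+0=4
L[7]='u': occ=0, LF[7]=C('u')+0=9+0=9
L[8]='c': occ=1, LF[8]=C('c')+1=5+1=6
L[9]='t': occ=0, LF[9]=C('t')+0=8+0=8

Answer: 2 3 1 7 5 0 4 9 6 8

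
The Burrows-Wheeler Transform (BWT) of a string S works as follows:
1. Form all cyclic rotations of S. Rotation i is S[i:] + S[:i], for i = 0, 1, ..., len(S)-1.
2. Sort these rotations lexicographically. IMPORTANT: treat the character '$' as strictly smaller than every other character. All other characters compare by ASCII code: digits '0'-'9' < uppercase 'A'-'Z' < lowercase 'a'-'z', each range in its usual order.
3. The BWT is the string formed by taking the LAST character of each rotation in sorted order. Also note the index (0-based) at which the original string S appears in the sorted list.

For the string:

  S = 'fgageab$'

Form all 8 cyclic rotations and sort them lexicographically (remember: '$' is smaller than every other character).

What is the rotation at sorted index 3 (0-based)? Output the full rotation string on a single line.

All 8 rotations (rotation i = S[i:]+S[:i]):
  rot[0] = fgageab$
  rot[1] = gageab$f
  rot[2] = ageab$fg
  rot[3] = geab$fga
  rot[4] = eab$fgag
  rot[5] = ab$fgage
  rot[6] = b$fgagea
  rot[7] = $fgageab
Sorted (with $ < everything):
  sorted[0] = $fgageab
  sorted[1] = ab$fgage
  sorted[2] = ageab$fg
  sorted[3] = b$fgagea
  sorted[4] = eab$fgag
  sorted[5] = fgageab$
  sorted[6] = gageab$f
  sorted[7] = geab$fga
sorted[3] = b$fgagea

Answer: b$fgagea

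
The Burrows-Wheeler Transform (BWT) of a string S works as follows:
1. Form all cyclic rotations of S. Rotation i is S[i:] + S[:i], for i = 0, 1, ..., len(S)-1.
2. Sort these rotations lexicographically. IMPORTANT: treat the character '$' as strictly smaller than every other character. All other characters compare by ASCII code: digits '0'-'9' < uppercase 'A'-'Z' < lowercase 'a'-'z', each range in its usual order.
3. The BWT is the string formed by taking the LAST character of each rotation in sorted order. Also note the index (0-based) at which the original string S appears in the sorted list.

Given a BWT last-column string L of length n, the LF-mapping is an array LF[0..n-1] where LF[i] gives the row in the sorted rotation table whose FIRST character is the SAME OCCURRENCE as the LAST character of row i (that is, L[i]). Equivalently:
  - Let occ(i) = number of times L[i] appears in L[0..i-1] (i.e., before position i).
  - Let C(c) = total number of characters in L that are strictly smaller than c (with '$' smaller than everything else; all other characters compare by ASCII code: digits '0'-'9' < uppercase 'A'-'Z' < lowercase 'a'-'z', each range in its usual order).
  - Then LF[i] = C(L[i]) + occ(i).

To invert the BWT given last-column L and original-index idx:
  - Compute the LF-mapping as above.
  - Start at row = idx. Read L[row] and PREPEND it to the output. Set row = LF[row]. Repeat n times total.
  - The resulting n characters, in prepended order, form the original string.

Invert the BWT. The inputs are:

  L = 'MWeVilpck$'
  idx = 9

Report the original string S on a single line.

LF mapping: 1 3 5 2 6 8 9 4 7 0
Walk LF starting at row 9, prepending L[row]:
  step 1: row=9, L[9]='$', prepend. Next row=LF[9]=0
  step 2: row=0, L[0]='M', prepend. Next row=LF[0]=1
  step 3: row=1, L[1]='W', prepend. Next row=LF[1]=3
  step 4: row=3, L[3]='V', prepend. Next row=LF[3]=2
  step 5: row=2, L[2]='e', prepend. Next row=LF[2]=5
  step 6: row=5, L[5]='l', prepend. Next row=LF[5]=8
  step 7: row=8, L[8]='k', prepend. Next row=LF[8]=7
  step 8: row=7, L[7]='c', prepend. Next row=LF[7]=4
  step 9: row=4, L[4]='i', prepend. Next row=LF[4]=6
  step 10: row=6, L[6]='p', prepend. Next row=LF[6]=9
Reversed output: pickleVWM$

Answer: pickleVWM$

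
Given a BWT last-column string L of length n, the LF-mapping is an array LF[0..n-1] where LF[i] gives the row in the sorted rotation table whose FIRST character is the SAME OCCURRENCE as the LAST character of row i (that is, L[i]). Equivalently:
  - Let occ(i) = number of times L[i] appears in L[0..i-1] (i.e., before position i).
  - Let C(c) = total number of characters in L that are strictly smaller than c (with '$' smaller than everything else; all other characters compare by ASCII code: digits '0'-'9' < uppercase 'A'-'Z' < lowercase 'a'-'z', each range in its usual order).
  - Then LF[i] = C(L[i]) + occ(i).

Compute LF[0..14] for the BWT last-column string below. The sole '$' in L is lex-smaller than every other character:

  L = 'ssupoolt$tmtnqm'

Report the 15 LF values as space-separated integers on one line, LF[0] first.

Char counts: '$':1, 'l':1, 'm':2, 'n':1, 'o':2, 'p':1, 'q':1, 's':2, 't':3, 'u':1
C (first-col start): C('$')=0, C('l')=1, C('m')=2, C('n')=4, C('o')=5, C('p')=7, C('q')=8, C('s')=9, C('t')=11, C('u')=14
L[0]='s': occ=0, LF[0]=C('s')+0=9+0=9
L[1]='s': occ=1, LF[1]=C('s')+1=9+1=10
L[2]='u': occ=0, LF[2]=C('u')+0=14+0=14
L[3]='p': occ=0, LF[3]=C('p')+0=7+0=7
L[4]='o': occ=0, LF[4]=C('o')+0=5+0=5
L[5]='o': occ=1, LF[5]=C('o')+1=5+1=6
L[6]='l': occ=0, LF[6]=C('l')+0=1+0=1
L[7]='t': occ=0, LF[7]=C('t')+0=11+0=11
L[8]='$': occ=0, LF[8]=C('$')+0=0+0=0
L[9]='t': occ=1, LF[9]=C('t')+1=11+1=12
L[10]='m': occ=0, LF[10]=C('m')+0=2+0=2
L[11]='t': occ=2, LF[11]=C('t')+2=11+2=13
L[12]='n': occ=0, LF[12]=C('n')+0=4+0=4
L[13]='q': occ=0, LF[13]=C('q')+0=8+0=8
L[14]='m': occ=1, LF[14]=C('m')+1=2+1=3

Answer: 9 10 14 7 5 6 1 11 0 12 2 13 4 8 3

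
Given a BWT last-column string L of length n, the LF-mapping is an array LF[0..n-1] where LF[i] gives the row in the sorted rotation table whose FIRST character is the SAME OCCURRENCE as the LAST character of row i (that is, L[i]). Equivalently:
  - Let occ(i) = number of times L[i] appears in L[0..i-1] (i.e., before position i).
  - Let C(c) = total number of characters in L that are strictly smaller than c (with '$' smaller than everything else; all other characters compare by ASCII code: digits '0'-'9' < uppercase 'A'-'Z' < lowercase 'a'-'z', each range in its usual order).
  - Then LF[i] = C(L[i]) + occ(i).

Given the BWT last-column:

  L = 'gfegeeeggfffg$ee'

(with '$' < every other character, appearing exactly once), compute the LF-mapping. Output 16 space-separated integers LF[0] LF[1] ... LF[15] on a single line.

Char counts: '$':1, 'e':6, 'f':4, 'g':5
C (first-col start): C('$')=0, C('e')=1, C('f')=7, C('g')=11
L[0]='g': occ=0, LF[0]=C('g')+0=11+0=11
L[1]='f': occ=0, LF[1]=C('f')+0=7+0=7
L[2]='e': occ=0, LF[2]=C('e')+0=1+0=1
L[3]='g': occ=1, LF[3]=C('g')+1=11+1=12
L[4]='e': occ=1, LF[4]=C('e')+1=1+1=2
L[5]='e': occ=2, LF[5]=C('e')+2=1+2=3
L[6]='e': occ=3, LF[6]=C('e')+3=1+3=4
L[7]='g': occ=2, LF[7]=C('g')+2=11+2=13
L[8]='g': occ=3, LF[8]=C('g')+3=11+3=14
L[9]='f': occ=1, LF[9]=C('f')+1=7+1=8
L[10]='f': occ=2, LF[10]=C('f')+2=7+2=9
L[11]='f': occ=3, LF[11]=C('f')+3=7+3=10
L[12]='g': occ=4, LF[12]=C('g')+4=11+4=15
L[13]='$': occ=0, LF[13]=C('$')+0=0+0=0
L[14]='e': occ=4, LF[14]=C('e')+4=1+4=5
L[15]='e': occ=5, LF[15]=C('e')+5=1+5=6

Answer: 11 7 1 12 2 3 4 13 14 8 9 10 15 0 5 6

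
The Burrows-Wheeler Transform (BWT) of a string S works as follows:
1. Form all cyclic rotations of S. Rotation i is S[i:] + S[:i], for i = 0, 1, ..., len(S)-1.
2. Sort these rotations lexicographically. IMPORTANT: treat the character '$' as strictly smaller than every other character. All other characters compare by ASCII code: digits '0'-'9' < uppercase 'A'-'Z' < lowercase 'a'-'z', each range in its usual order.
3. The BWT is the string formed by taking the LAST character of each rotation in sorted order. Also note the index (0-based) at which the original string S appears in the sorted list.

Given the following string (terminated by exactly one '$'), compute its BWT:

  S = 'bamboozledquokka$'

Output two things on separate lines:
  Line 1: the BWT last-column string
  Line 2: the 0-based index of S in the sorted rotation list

All 17 rotations (rotation i = S[i:]+S[:i]):
  rot[0] = bamboozledquokka$
  rot[1] = amboozledquokka$b
  rot[2] = mboozledquokka$ba
  rot[3] = boozledquokka$bam
  rot[4] = oozledquokka$bamb
  rot[5] = ozledquokka$bambo
  rot[6] = zledquokka$bamboo
  rot[7] = ledquokka$bambooz
  rot[8] = edquokka$bamboozl
  rot[9] = dquokka$bamboozle
  rot[10] = quokka$bamboozled
  rot[11] = uokka$bamboozledq
  rot[12] = okka$bamboozledqu
  rot[13] = kka$bamboozledquo
  rot[14] = ka$bamboozledquok
  rot[15] = a$bamboozledquokk
  rot[16] = $bamboozledquokka
Sorted (with $ < everything):
  sorted[0] = $bamboozledquokka  (last char: 'a')
  sorted[1] = a$bamboozledquokk  (last char: 'k')
  sorted[2] = amboozledquokka$b  (last char: 'b')
  sorted[3] = bamboozledquokka$  (last char: '$')
  sorted[4] = boozledquokka$bam  (last char: 'm')
  sorted[5] = dquokka$bamboozle  (last char: 'e')
  sorted[6] = edquokka$bamboozl  (last char: 'l')
  sorted[7] = ka$bamboozledquok  (last char: 'k')
  sorted[8] = kka$bamboozledquo  (last char: 'o')
  sorted[9] = ledquokka$bambooz  (last char: 'z')
  sorted[10] = mboozledquokka$ba  (last char: 'a')
  sorted[11] = okka$bamboozledqu  (last char: 'u')
  sorted[12] = oozledquokka$bamb  (last char: 'b')
  sorted[13] = ozledquokka$bambo  (last char: 'o')
  sorted[14] = quokka$bamboozled  (last char: 'd')
  sorted[15] = uokka$bamboozledq  (last char: 'q')
  sorted[16] = zledquokka$bamboo  (last char: 'o')
Last column: akb$melkozaubodqo
Original string S is at sorted index 3

Answer: akb$melkozaubodqo
3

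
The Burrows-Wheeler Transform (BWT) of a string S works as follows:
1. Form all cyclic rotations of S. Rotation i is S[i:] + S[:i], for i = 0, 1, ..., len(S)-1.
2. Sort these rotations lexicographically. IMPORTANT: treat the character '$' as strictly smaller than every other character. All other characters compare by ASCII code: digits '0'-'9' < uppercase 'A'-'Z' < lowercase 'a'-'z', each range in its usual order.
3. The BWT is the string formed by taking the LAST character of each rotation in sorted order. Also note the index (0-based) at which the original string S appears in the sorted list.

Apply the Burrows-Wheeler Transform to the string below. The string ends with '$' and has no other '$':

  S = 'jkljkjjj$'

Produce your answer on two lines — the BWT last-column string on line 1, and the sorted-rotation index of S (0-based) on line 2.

Answer: jjjkl$jjk
5

Derivation:
All 9 rotations (rotation i = S[i:]+S[:i]):
  rot[0] = jkljkjjj$
  rot[1] = kljkjjj$j
  rot[2] = ljkjjj$jk
  rot[3] = jkjjj$jkl
  rot[4] = kjjj$jklj
  rot[5] = jjj$jkljk
  rot[6] = jj$jkljkj
  rot[7] = j$jkljkjj
  rot[8] = $jkljkjjj
Sorted (with $ < everything):
  sorted[0] = $jkljkjjj  (last char: 'j')
  sorted[1] = j$jkljkjj  (last char: 'j')
  sorted[2] = jj$jkljkj  (last char: 'j')
  sorted[3] = jjj$jkljk  (last char: 'k')
  sorted[4] = jkjjj$jkl  (last char: 'l')
  sorted[5] = jkljkjjj$  (last char: '$')
  sorted[6] = kjjj$jklj  (last char: 'j')
  sorted[7] = kljkjjj$j  (last char: 'j')
  sorted[8] = ljkjjj$jk  (last char: 'k')
Last column: jjjkl$jjk
Original string S is at sorted index 5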